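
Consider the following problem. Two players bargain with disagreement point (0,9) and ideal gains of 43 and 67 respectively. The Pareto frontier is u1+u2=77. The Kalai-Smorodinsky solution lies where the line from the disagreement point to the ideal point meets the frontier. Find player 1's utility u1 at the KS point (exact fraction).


Step 1: At the KS point, (u1-d1)/r1 = (u2-d2)/r2 = t and u1+u2 = 77
Step 2: u1 = d1 + r1*t and u2 = d2 + r2*t, so (d1 + r1*t) + (d2 + r2*t) = 77
Step 3: t = (77 - 0 - 9)/(43 + 67) = 68/110 = 34/55
Step 4: u1 = d1 + r1*t = 0 + 43 * 34/55 = 1462/55
Step 5: (Check: u2 = d2 + r2*t = 2773/55; u1+u2 = 1462/55 + 2773/55 = 77, on the frontier.)

1462/55


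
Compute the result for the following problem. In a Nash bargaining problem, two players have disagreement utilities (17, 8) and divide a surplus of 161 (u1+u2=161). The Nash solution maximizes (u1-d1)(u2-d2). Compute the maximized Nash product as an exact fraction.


Step 1: The Nash solution splits surplus symmetrically above the disagreement point
Step 2: u1 = (total + d1 - d2)/2 = (161 + 17 - 8)/2 = 85
Step 3: u2 = (total - d1 + d2)/2 = (161 - 17 + 8)/2 = 76
Step 4: Nash product = (85 - 17) * (76 - 8)
Step 5: = 68 * 68 = 4624

4624


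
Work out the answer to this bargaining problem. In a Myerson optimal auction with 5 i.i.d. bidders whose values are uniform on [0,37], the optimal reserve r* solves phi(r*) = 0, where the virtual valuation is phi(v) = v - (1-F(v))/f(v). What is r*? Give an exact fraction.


Step 1: For U[0,37], F(v) = v/37 and f(v) = 1/37
Step 2: phi(v) = v - (1 - v/37)/(1/37) = v - (37 - v) = 2v - 37
Step 3: Set phi(r*) = 0: 2r* - 37 = 0
Step 4: r* = 37/2 (the number of bidders n = 5 does not enter)

37/2


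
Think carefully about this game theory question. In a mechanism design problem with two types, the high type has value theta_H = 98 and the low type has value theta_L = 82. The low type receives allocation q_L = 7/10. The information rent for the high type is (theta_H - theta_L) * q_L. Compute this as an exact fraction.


Step 1: theta_H - theta_L = 98 - 82 = 16
Step 2: Information rent = (theta_H - theta_L) * q_L
Step 3: = 16 * 7/10
Step 4: = 56/5

56/5


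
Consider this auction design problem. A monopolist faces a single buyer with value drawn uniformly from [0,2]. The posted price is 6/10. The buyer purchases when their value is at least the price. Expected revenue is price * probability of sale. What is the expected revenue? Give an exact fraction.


Step 1: Posted price r = 3/5, value support [0,2]
Step 2: P(v >= r) = (2 - 3/5)/2 = 7/10
Step 3: Expected revenue = r * P(v >= r) = 3/5 * 7/10
Step 4: Revenue = 21/50

21/50


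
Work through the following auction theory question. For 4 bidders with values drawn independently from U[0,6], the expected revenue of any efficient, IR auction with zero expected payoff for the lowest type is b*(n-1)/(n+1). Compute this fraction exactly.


Step 1: By Revenue Equivalence, expected revenue = b*(n-1)/(n+1)
Step 2: Substituting n = 4, b = 6
Step 3: Revenue = 6*(4-1)/(4+1) = 6*3/5
Step 4: Revenue = 18/5

18/5


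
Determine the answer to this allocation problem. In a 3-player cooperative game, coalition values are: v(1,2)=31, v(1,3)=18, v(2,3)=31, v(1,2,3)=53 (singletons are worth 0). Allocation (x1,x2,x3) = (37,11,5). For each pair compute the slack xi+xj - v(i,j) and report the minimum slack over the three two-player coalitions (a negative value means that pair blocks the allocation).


Step 1: Slack for coalition (1,2): x1+x2 - v12 = 48 - 31 = 17
Step 2: Slack for coalition (1,3): x1+x3 - v13 = 42 - 18 = 24
Step 3: Slack for coalition (2,3): x2+x3 - v23 = 16 - 31 = -15
Step 4: Minimum slack = min(17, 24, -15) = -15, attained by (2,3); coalition (2,3) can block (slack < 0), so the allocation is not in the core

-15


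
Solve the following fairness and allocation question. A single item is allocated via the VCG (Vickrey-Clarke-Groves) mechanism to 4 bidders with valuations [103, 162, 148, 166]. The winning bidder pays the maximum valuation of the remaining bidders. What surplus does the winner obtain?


Step 1: The winner is the agent with the highest value: agent 3 with value 166
Step 2: Values of other agents: [103, 162, 148]
Step 3: VCG payment = max of others' values = 162
Step 4: Surplus = 166 - 162 = 4

4


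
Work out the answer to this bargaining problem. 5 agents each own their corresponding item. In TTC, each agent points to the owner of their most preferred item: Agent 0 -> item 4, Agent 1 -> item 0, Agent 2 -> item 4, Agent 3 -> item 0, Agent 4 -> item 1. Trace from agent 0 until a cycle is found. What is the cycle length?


Step 1: Trace the pointer graph from agent 0: 0 -> 4 -> 1 -> 0
Step 2: A cycle is detected when we revisit agent 0
Step 3: The cycle is: 0 -> 4 -> 1 -> 0
Step 4: Cycle length = 3

3


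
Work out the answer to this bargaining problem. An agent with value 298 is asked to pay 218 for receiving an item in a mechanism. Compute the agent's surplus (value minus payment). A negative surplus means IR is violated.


Step 1: Surplus = value - payment = 298 - 218 = 80
Step 2: IR is satisfied (surplus >= 0)

80


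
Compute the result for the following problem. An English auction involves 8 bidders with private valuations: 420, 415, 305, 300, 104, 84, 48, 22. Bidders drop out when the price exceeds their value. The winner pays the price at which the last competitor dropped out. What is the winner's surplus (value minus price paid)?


Step 1: Identify the highest value: 420
Step 2: Identify the second-highest value: 415
Step 3: The final price = second-highest value = 415
Step 4: Surplus = 420 - 415 = 5

5


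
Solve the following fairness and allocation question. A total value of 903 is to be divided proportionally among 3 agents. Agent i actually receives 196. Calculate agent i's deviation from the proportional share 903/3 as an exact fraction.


Step 1: Proportional share = 903/3 = 301
Step 2: Agent's actual allocation = 196
Step 3: Excess = 196 - 301 = -105

-105


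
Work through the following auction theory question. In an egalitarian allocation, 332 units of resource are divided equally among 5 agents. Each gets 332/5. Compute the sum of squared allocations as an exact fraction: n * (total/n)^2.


Step 1: Each agent's share = 332/5
Step 2: Square of each share = (332/5)^2 = 110224/25
Step 3: Sum of squares = 5 * 110224/25 = 110224/5

110224/5


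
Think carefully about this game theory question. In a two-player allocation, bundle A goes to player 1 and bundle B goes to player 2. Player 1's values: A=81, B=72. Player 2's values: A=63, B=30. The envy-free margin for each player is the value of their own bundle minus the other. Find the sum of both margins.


Step 1: Player 1's margin = v1(A) - v1(B) = 81 - 72 = 9
Step 2: Player 2's margin = v2(B) - v2(A) = 30 - 63 = -33
Step 3: Total margin = 9 + -33 = -24

-24


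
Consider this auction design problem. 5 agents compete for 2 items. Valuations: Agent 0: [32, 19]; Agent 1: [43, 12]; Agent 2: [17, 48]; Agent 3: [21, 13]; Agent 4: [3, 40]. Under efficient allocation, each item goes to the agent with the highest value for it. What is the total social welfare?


Step 1: For each item, find the maximum value among all agents.
Step 2: Item 0 -> Agent 1 (value 43)
Step 3: Item 1 -> Agent 2 (value 48)
Step 4: Total welfare = 43 + 48 = 91

91


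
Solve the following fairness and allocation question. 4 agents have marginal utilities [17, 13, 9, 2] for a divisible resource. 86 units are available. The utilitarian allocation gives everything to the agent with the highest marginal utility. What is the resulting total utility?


Step 1: The marginal utilities are [17, 13, 9, 2]
Step 2: The highest marginal utility is 17
Step 3: All 86 units go to that agent
Step 4: Total utility = 17 * 86 = 1462

1462


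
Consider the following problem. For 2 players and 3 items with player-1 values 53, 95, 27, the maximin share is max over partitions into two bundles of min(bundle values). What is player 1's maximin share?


Step 1: Item values = 53, 95, 27
Step 2: Enumerate all 2-bundle partitions and take the smaller bundle:
  Partition 1: {53} vs {95,27} -> bundles 53, 122; min = 53
  Partition 2: {95} vs {53,27} -> bundles 95, 80; min = 80
  Partition 3: {27} vs {53,95} -> bundles 27, 148; min = 27
Step 3: MMS = max(53, 80, 27) = 80

80


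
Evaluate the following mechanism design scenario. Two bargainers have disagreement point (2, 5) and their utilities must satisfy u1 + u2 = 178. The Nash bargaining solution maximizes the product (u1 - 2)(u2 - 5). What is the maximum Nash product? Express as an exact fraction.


Step 1: The Nash solution splits surplus symmetrically above the disagreement point
Step 2: u1 = (total + d1 - d2)/2 = (178 + 2 - 5)/2 = 175/2
Step 3: u2 = (total - d1 + d2)/2 = (178 - 2 + 5)/2 = 181/2
Step 4: Nash product = (175/2 - 2) * (181/2 - 5)
Step 5: = 171/2 * 171/2 = 29241/4

29241/4


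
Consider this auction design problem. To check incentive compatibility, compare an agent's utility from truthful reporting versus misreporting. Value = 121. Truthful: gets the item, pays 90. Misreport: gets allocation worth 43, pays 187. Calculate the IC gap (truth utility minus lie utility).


Step 1: U(truth) = value - payment = 121 - 90 = 31
Step 2: U(lie) = allocation - payment = 43 - 187 = -144
Step 3: IC gap = 31 - (-144) = 175

175


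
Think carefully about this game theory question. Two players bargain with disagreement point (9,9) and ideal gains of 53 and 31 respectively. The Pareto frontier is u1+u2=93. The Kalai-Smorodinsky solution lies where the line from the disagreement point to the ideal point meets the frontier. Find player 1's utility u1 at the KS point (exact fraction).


Step 1: At the KS point, (u1-d1)/r1 = (u2-d2)/r2 = t and u1+u2 = 93
Step 2: u1 = d1 + r1*t and u2 = d2 + r2*t, so (d1 + r1*t) + (d2 + r2*t) = 93
Step 3: t = (93 - 9 - 9)/(53 + 31) = 75/84 = 25/28
Step 4: u1 = d1 + r1*t = 9 + 53 * 25/28 = 1577/28
Step 5: (Check: u2 = d2 + r2*t = 1027/28; u1+u2 = 1577/28 + 1027/28 = 93, on the frontier.)

1577/28


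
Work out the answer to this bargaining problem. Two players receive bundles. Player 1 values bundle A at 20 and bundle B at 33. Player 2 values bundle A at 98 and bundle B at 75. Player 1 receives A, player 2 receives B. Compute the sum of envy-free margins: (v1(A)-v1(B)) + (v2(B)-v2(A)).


Step 1: Player 1's margin = v1(A) - v1(B) = 20 - 33 = -13
Step 2: Player 2's margin = v2(B) - v2(A) = 75 - 98 = -23
Step 3: Total margin = -13 + -23 = -36

-36


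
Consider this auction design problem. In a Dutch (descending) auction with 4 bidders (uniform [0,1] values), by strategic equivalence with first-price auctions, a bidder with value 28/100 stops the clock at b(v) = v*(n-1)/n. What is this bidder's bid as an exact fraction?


Step 1: Dutch auctions are strategically equivalent to first-price auctions
Step 2: The equilibrium bid is b(v) = v*(n-1)/n
Step 3: b = 7/25 * 3/4
Step 4: b = 21/100

21/100


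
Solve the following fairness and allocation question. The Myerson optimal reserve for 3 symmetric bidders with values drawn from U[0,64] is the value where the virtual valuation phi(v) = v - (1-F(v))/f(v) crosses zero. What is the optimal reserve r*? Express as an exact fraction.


Step 1: For U[0,64], F(v) = v/64 and f(v) = 1/64
Step 2: phi(v) = v - (1 - v/64)/(1/64) = v - (64 - v) = 2v - 64
Step 3: Set phi(r*) = 0: 2r* - 64 = 0
Step 4: r* = 64/2 = 32 (the number of bidders n = 3 does not enter)

32


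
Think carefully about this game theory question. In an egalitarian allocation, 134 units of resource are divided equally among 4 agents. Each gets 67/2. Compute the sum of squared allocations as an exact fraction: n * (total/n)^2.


Step 1: Each agent's share = 134/4 = 67/2
Step 2: Square of each share = (67/2)^2 = 4489/4
Step 3: Sum of squares = 4 * 4489/4 = 4489

4489


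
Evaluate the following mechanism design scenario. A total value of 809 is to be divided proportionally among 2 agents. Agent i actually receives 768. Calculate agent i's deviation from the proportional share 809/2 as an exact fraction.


Step 1: Proportional share = 809/2
Step 2: Agent's actual allocation = 768
Step 3: Excess = 768 - 809/2 = 727/2

727/2


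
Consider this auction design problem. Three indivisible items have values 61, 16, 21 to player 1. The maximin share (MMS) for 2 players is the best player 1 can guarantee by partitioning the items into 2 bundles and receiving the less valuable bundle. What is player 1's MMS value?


Step 1: Item values = 61, 16, 21
Step 2: Enumerate all 2-bundle partitions and take the smaller bundle:
  Partition 1: {61} vs {16,21} -> bundles 61, 37; min = 37
  Partition 2: {16} vs {61,21} -> bundles 16, 82; min = 16
  Partition 3: {21} vs {61,16} -> bundles 21, 77; min = 21
Step 3: MMS = max(37, 16, 21) = 37

37


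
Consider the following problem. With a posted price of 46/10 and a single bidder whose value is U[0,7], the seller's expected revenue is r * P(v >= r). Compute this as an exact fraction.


Step 1: Posted price r = 23/5, value support [0,7]
Step 2: P(v >= r) = (7 - 23/5)/7 = 12/35
Step 3: Expected revenue = r * P(v >= r) = 23/5 * 12/35
Step 4: Revenue = 276/175

276/175


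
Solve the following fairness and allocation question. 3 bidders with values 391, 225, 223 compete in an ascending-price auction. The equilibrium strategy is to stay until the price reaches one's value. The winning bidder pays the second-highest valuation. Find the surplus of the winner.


Step 1: Identify the highest value: 391
Step 2: Identify the second-highest value: 225
Step 3: The final price = second-highest value = 225
Step 4: Surplus = 391 - 225 = 166

166


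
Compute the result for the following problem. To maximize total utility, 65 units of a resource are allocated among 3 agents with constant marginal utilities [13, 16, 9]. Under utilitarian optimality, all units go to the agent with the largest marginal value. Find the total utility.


Step 1: The marginal utilities are [13, 16, 9]
Step 2: The highest marginal utility is 16
Step 3: All 65 units go to that agent
Step 4: Total utility = 16 * 65 = 1040

1040


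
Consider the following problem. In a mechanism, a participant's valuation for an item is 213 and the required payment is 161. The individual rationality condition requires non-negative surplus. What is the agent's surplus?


Step 1: Surplus = value - payment = 213 - 161 = 52
Step 2: IR is satisfied (surplus >= 0)

52


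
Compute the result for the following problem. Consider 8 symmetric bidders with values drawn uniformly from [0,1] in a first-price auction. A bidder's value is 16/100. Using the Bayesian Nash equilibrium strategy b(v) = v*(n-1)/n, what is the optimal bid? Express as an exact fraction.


Step 1: The symmetric BNE bidding function is b(v) = v * (n-1) / n
Step 2: Substitute v = 4/25 and n = 8
Step 3: b = 4/25 * 7/8
Step 4: b = 7/50

7/50


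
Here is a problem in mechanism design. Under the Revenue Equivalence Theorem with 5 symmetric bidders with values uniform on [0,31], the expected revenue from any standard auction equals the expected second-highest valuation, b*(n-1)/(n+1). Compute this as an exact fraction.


Step 1: By Revenue Equivalence, expected revenue = b*(n-1)/(n+1)
Step 2: Substituting n = 5, b = 31
Step 3: Revenue = 31*(5-1)/(5+1) = 31*4/6
Step 4: Revenue = 124/6 = 62/3

62/3


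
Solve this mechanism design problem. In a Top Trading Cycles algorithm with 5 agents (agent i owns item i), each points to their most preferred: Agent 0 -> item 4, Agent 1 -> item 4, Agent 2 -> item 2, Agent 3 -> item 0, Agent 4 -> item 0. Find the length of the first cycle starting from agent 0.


Step 1: Trace the pointer graph from agent 0: 0 -> 4 -> 0
Step 2: A cycle is detected when we revisit agent 0
Step 3: The cycle is: 0 -> 4 -> 0
Step 4: Cycle length = 2

2


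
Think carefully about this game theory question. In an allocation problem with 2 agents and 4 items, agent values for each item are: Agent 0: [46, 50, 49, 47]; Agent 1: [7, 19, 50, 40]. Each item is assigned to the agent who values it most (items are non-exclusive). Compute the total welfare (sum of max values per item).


Step 1: For each item, find the maximum value among all agents.
Step 2: Item 0 -> Agent 0 (value 46)
Step 3: Item 1 -> Agent 0 (value 50)
Step 4: Item 2 -> Agent 1 (value 50)
Step 5: Item 3 -> Agent 0 (value 47)
Step 6: Total welfare = 46 + 50 + 50 + 47 = 193

193


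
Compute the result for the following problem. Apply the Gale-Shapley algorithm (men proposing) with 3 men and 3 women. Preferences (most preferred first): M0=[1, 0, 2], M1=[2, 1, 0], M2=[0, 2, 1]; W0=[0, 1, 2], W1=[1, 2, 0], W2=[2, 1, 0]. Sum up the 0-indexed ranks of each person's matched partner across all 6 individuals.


Step 1: Run Gale-Shapley (men propose, women hold best offer):
  M0 proposes to W1; she accepts
  M1 proposes to W2; she accepts
  M2 proposes to W0; she accepts
Step 2: Final matching: W0-M2, W1-M0, W2-M1
Step 3: 0-indexed ranks (man's rank of his match, then woman's): 0 + 2 + 0 + 2 + 0 + 1
Step 4: Total rank sum = 5

5


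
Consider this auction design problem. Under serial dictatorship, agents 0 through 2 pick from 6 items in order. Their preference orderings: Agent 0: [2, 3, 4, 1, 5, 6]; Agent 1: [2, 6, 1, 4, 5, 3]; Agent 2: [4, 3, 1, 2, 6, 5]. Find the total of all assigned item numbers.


Step 1: Agent 0 picks item 2
Step 2: Agent 1 picks item 6
Step 3: Agent 2 picks item 4
Step 4: Sum = 2 + 6 + 4 = 12

12


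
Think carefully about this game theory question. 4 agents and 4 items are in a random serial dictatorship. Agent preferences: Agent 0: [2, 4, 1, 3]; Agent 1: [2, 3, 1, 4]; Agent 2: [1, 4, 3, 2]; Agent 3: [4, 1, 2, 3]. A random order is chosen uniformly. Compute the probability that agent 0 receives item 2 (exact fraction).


Step 1: Agent 0 wants item 2
Step 2: There are 24 possible orderings of agents
Step 3: In 12 orderings, agent 0 gets item 2
Step 4: Probability = 12/24 = 1/2

1/2


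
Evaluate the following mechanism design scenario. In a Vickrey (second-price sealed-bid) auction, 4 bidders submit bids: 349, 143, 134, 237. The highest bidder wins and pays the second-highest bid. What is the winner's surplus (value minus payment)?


Step 1: Sort bids in descending order: 349, 237, 143, 134
Step 2: The winning bid is the highest: 349
Step 3: The payment equals the second-highest bid: 237
Step 4: Surplus = winner's bid - payment = 349 - 237 = 112

112


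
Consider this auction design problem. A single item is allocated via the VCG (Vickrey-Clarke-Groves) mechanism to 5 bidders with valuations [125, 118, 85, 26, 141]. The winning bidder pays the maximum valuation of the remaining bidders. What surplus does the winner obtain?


Step 1: The winner is the agent with the highest value: agent 4 with value 141
Step 2: Values of other agents: [125, 118, 85, 26]
Step 3: VCG payment = max of others' values = 125
Step 4: Surplus = 141 - 125 = 16

16


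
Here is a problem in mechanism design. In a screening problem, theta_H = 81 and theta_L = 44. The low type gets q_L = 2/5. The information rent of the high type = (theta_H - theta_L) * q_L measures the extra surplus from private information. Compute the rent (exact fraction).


Step 1: theta_H - theta_L = 81 - 44 = 37
Step 2: Information rent = (theta_H - theta_L) * q_L
Step 3: = 37 * 2/5
Step 4: = 74/5

74/5


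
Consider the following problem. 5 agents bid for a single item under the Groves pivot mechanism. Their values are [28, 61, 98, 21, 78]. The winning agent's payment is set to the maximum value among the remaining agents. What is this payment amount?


Step 1: The efficient winner is agent 2 with value 98
Step 2: Other agents' values: [28, 61, 21, 78]
Step 3: Pivot payment = max(others) = 78
Step 4: The winner pays 78

78


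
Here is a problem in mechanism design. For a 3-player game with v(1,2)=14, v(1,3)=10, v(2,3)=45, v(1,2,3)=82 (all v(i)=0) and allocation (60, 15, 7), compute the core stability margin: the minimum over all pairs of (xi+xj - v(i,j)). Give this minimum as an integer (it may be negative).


Step 1: Slack for coalition (1,2): x1+x2 - v12 = 75 - 14 = 61
Step 2: Slack for coalition (1,3): x1+x3 - v13 = 67 - 10 = 57
Step 3: Slack for coalition (2,3): x2+x3 - v23 = 22 - 45 = -23
Step 4: Minimum slack = min(61, 57, -23) = -23, attained by (2,3); coalition (2,3) can block (slack < 0), so the allocation is not in the core

-23


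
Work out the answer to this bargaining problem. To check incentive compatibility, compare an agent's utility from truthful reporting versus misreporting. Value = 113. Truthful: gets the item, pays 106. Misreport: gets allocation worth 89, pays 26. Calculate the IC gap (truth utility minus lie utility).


Step 1: U(truth) = value - payment = 113 - 106 = 7
Step 2: U(lie) = allocation - payment = 89 - 26 = 63
Step 3: IC gap = 7 - 63 = -56

-56


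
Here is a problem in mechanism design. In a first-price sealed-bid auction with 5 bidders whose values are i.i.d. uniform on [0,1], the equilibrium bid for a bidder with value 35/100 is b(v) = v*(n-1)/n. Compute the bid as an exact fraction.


Step 1: The symmetric BNE bidding function is b(v) = v * (n-1) / n
Step 2: Substitute v = 7/20 and n = 5
Step 3: b = 7/20 * 4/5
Step 4: b = 7/25

7/25


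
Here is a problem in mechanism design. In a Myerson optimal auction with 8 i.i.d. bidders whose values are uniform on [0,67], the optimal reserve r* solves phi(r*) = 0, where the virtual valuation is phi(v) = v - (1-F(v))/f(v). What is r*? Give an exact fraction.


Step 1: For U[0,67], F(v) = v/67 and f(v) = 1/67
Step 2: phi(v) = v - (1 - v/67)/(1/67) = v - (67 - v) = 2v - 67
Step 3: Set phi(r*) = 0: 2r* - 67 = 0
Step 4: r* = 67/2 (the number of bidders n = 8 does not enter)

67/2


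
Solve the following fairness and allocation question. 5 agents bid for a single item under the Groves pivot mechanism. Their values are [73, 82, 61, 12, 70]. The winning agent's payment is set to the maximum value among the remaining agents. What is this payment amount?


Step 1: The efficient winner is agent 1 with value 82
Step 2: Other agents' values: [73, 61, 12, 70]
Step 3: Pivot payment = max(others) = 73
Step 4: The winner pays 73

73


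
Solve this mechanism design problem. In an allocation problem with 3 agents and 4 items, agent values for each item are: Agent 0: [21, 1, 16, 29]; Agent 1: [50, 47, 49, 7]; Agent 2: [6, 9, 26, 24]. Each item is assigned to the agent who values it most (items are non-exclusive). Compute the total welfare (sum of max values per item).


Step 1: For each item, find the maximum value among all agents.
Step 2: Item 0 -> Agent 1 (value 50)
Step 3: Item 1 -> Agent 1 (value 47)
Step 4: Item 2 -> Agent 1 (value 49)
Step 5: Item 3 -> Agent 0 (value 29)
Step 6: Total welfare = 50 + 47 + 49 + 29 = 175

175


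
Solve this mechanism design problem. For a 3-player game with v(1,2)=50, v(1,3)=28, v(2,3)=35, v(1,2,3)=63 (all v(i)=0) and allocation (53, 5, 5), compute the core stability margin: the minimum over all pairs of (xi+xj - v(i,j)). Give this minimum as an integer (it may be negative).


Step 1: Slack for coalition (1,2): x1+x2 - v12 = 58 - 50 = 8
Step 2: Slack for coalition (1,3): x1+x3 - v13 = 58 - 28 = 30
Step 3: Slack for coalition (2,3): x2+x3 - v23 = 10 - 35 = -25
Step 4: Minimum slack = min(8, 30, -25) = -25, attained by (2,3); coalition (2,3) can block (slack < 0), so the allocation is not in the core

-25


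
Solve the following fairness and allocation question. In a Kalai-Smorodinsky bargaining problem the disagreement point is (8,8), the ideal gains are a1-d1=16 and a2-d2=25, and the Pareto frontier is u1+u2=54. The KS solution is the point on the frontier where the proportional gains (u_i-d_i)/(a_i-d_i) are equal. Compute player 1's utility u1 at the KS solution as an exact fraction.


Step 1: At the KS point, (u1-d1)/r1 = (u2-d2)/r2 = t and u1+u2 = 54
Step 2: u1 = d1 + r1*t and u2 = d2 + r2*t, so (d1 + r1*t) + (d2 + r2*t) = 54
Step 3: t = (54 - 8 - 8)/(16 + 25) = 38/41
Step 4: u1 = d1 + r1*t = 8 + 16 * 38/41 = 936/41
Step 5: (Check: u2 = d2 + r2*t = 1278/41; u1+u2 = 936/41 + 1278/41 = 54, on the frontier.)

936/41


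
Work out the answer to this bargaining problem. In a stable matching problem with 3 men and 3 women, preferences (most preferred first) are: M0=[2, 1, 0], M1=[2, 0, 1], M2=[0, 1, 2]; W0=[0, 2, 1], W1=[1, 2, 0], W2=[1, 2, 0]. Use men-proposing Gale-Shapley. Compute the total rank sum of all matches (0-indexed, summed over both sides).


Step 1: Run Gale-Shapley (men propose, women hold best offer):
  M0 proposes to W2; she accepts
  M1 proposes to W2; she switches from M0
  M2 proposes to W0; she accepts
  M0 proposes to W1; she accepts
Step 2: Final matching: W0-M2, W1-M0, W2-M1
Step 3: 0-indexed ranks (man's rank of his match, then woman's): 0 + 1 + 1 + 2 + 0 + 0
Step 4: Total rank sum = 4

4


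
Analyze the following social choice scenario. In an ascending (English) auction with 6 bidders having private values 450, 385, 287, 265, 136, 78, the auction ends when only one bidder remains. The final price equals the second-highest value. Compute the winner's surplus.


Step 1: Identify the highest value: 450
Step 2: Identify the second-highest value: 385
Step 3: The final price = second-highest value = 385
Step 4: Surplus = 450 - 385 = 65

65


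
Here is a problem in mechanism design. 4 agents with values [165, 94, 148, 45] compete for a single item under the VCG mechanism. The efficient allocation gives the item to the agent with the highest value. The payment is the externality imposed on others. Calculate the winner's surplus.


Step 1: The winner is the agent with the highest value: agent 0 with value 165
Step 2: Values of other agents: [94, 148, 45]
Step 3: VCG payment = max of others' values = 148
Step 4: Surplus = 165 - 148 = 17

17


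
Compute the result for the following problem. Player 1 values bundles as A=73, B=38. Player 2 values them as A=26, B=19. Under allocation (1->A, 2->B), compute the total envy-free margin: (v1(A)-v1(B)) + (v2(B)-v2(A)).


Step 1: Player 1's margin = v1(A) - v1(B) = 73 - 38 = 35
Step 2: Player 2's margin = v2(B) - v2(A) = 19 - 26 = -7
Step 3: Total margin = 35 + -7 = 28

28


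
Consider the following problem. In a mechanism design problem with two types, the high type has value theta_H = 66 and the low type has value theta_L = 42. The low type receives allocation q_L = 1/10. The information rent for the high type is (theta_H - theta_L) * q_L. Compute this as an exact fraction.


Step 1: theta_H - theta_L = 66 - 42 = 24
Step 2: Information rent = (theta_H - theta_L) * q_L
Step 3: = 24 * 1/10
Step 4: = 12/5

12/5


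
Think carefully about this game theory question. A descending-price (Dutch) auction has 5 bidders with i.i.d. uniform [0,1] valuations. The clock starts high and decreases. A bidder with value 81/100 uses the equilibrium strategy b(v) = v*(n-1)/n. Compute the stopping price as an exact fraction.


Step 1: Dutch auctions are strategically equivalent to first-price auctions
Step 2: The equilibrium bid is b(v) = v*(n-1)/n
Step 3: b = 81/100 * 4/5
Step 4: b = 81/125

81/125


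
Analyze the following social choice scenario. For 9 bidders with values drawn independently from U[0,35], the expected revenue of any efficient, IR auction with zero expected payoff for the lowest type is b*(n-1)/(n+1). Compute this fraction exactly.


Step 1: By Revenue Equivalence, expected revenue = b*(n-1)/(n+1)
Step 2: Substituting n = 9, b = 35
Step 3: Revenue = 35*(9-1)/(9+1) = 35*8/10
Step 4: Revenue = 280/10 = 28

28


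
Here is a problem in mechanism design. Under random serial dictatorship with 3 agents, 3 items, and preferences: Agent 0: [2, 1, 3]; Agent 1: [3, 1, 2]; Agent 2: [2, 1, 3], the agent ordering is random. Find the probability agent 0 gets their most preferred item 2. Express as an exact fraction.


Step 1: Agent 0 wants item 2
Step 2: There are 6 possible orderings of agents
Step 3: In 3 orderings, agent 0 gets item 2
Step 4: Probability = 3/6 = 1/2

1/2


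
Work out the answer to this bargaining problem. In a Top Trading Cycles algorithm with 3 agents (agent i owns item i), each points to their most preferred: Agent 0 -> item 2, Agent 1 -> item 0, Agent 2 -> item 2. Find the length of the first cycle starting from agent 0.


Step 1: Trace the pointer graph from agent 0: 0 -> 2 -> 2
Step 2: A cycle is detected when we revisit agent 2
Step 3: The cycle is: 2 -> 2
Step 4: Cycle length = 1

1


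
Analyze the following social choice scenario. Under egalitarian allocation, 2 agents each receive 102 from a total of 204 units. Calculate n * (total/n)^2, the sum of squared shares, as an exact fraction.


Step 1: Each agent's share = 204/2 = 102
Step 2: Square of each share = (102)^2 = 10404
Step 3: Sum of squares = 2 * 10404 = 20808

20808


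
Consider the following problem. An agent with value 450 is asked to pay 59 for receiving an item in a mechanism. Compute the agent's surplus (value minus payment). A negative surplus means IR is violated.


Step 1: Surplus = value - payment = 450 - 59 = 391
Step 2: IR is satisfied (surplus >= 0)

391


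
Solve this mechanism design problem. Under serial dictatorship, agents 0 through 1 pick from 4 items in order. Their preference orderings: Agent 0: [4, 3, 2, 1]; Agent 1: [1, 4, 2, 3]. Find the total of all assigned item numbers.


Step 1: Agent 0 picks item 4
Step 2: Agent 1 picks item 1
Step 3: Sum = 4 + 1 = 5

5


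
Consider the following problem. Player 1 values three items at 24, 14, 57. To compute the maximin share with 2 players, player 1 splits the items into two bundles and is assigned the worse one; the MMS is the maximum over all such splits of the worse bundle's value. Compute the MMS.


Step 1: Item values = 24, 14, 57
Step 2: Enumerate all 2-bundle partitions and take the smaller bundle:
  Partition 1: {24} vs {14,57} -> bundles 24, 71; min = 24
  Partition 2: {14} vs {24,57} -> bundles 14, 81; min = 14
  Partition 3: {57} vs {24,14} -> bundles 57, 38; min = 38
Step 3: MMS = max(24, 14, 38) = 38

38


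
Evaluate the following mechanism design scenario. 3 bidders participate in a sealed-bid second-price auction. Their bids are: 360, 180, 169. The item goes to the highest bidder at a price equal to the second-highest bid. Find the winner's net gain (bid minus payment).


Step 1: Sort bids in descending order: 360, 180, 169
Step 2: The winning bid is the highest: 360
Step 3: The payment equals the second-highest bid: 180
Step 4: Surplus = winner's bid - payment = 360 - 180 = 180

180


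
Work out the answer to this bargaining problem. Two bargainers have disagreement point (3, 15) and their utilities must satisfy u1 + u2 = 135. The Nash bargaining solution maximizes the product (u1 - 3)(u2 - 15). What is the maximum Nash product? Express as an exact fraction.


Step 1: The Nash solution splits surplus symmetrically above the disagreement point
Step 2: u1 = (total + d1 - d2)/2 = (135 + 3 - 15)/2 = 123/2
Step 3: u2 = (total - d1 + d2)/2 = (135 - 3 + 15)/2 = 147/2
Step 4: Nash product = (123/2 - 3) * (147/2 - 15)
Step 5: = 117/2 * 117/2 = 13689/4

13689/4


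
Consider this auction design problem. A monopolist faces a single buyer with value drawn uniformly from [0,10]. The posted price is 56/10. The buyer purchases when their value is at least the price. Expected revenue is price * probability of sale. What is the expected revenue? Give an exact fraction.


Step 1: Posted price r = 28/5, value support [0,10]
Step 2: P(v >= r) = (10 - 28/5)/10 = 11/25
Step 3: Expected revenue = r * P(v >= r) = 28/5 * 11/25
Step 4: Revenue = 308/125

308/125


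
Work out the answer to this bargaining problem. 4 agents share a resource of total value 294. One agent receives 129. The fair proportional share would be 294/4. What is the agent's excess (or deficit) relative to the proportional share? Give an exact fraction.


Step 1: Proportional share = 294/4 = 147/2
Step 2: Agent's actual allocation = 129
Step 3: Excess = 129 - 147/2 = 111/2

111/2


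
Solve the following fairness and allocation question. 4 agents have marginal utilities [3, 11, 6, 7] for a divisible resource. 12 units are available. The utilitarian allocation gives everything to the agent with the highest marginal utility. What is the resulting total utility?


Step 1: The marginal utilities are [3, 11, 6, 7]
Step 2: The highest marginal utility is 11
Step 3: All 12 units go to that agent
Step 4: Total utility = 11 * 12 = 132

132


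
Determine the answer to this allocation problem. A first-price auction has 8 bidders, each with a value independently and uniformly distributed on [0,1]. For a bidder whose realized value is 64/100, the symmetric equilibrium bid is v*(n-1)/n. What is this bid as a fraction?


Step 1: The symmetric BNE bidding function is b(v) = v * (n-1) / n
Step 2: Substitute v = 16/25 and n = 8
Step 3: b = 16/25 * 7/8
Step 4: b = 14/25

14/25


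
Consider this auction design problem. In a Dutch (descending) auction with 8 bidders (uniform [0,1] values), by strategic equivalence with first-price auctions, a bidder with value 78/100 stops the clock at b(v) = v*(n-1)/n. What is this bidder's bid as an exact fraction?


Step 1: Dutch auctions are strategically equivalent to first-price auctions
Step 2: The equilibrium bid is b(v) = v*(n-1)/n
Step 3: b = 39/50 * 7/8
Step 4: b = 273/400

273/400


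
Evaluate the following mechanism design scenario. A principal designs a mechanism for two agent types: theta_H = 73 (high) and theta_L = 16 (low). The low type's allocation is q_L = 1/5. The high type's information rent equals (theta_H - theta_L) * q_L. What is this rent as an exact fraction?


Step 1: theta_H - theta_L = 73 - 16 = 57
Step 2: Information rent = (theta_H - theta_L) * q_L
Step 3: = 57 * 1/5
Step 4: = 57/5

57/5


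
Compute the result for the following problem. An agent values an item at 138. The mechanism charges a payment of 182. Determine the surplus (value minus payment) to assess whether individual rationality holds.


Step 1: Surplus = value - payment = 138 - 182 = -44
Step 2: IR is violated (surplus < 0)

-44


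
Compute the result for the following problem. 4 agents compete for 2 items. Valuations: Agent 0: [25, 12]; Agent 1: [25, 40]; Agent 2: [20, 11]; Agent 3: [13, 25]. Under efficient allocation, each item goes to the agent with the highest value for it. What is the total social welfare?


Step 1: For each item, find the maximum value among all agents.
Step 2: Item 0 -> Agent 0 (value 25)
Step 3: Item 1 -> Agent 1 (value 40)
Step 4: Total welfare = 25 + 40 = 65

65


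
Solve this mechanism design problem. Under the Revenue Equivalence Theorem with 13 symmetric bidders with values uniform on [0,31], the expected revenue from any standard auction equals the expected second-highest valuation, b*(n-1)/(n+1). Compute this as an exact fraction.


Step 1: By Revenue Equivalence, expected revenue = b*(n-1)/(n+1)
Step 2: Substituting n = 13, b = 31
Step 3: Revenue = 31*(13-1)/(13+1) = 31*12/14
Step 4: Revenue = 372/14 = 186/7

186/7


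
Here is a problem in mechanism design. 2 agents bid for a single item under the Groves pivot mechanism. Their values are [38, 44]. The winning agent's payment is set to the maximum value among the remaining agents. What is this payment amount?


Step 1: The efficient winner is agent 1 with value 44
Step 2: Other agents' values: [38]
Step 3: Pivot payment = max(others) = 38
Step 4: The winner pays 38

38


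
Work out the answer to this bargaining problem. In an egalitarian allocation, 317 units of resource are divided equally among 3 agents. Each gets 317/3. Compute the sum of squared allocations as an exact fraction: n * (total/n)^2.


Step 1: Each agent's share = 317/3
Step 2: Square of each share = (317/3)^2 = 100489/9
Step 3: Sum of squares = 3 * 100489/9 = 100489/3

100489/3


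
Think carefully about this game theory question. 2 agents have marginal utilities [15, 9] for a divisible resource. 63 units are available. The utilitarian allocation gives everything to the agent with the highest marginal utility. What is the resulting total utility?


Step 1: The marginal utilities are [15, 9]
Step 2: The highest marginal utility is 15
Step 3: All 63 units go to that agent
Step 4: Total utility = 15 * 63 = 945

945


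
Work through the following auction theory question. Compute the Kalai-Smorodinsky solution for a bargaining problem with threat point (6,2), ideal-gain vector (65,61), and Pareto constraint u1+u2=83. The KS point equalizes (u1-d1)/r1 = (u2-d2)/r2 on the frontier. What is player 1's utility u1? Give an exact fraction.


Step 1: At the KS point, (u1-d1)/r1 = (u2-d2)/r2 = t and u1+u2 = 83
Step 2: u1 = d1 + r1*t and u2 = d2 + r2*t, so (d1 + r1*t) + (d2 + r2*t) = 83
Step 3: t = (83 - 6 - 2)/(65 + 61) = 75/126 = 25/42
Step 4: u1 = d1 + r1*t = 6 + 65 * 25/42 = 1877/42
Step 5: (Check: u2 = d2 + r2*t = 1609/42; u1+u2 = 1877/42 + 1609/42 = 83, on the frontier.)

1877/42


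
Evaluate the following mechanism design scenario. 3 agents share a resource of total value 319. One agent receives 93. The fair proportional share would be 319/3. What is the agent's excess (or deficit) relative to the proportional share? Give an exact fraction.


Step 1: Proportional share = 319/3
Step 2: Agent's actual allocation = 93
Step 3: Excess = 93 - 319/3 = -40/3

-40/3


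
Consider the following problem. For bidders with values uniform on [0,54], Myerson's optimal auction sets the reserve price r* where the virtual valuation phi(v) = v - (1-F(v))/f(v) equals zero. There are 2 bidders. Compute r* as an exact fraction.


Step 1: For U[0,54], F(v) = v/54 and f(v) = 1/54
Step 2: phi(v) = v - (1 - v/54)/(1/54) = v - (54 - v) = 2v - 54
Step 3: Set phi(r*) = 0: 2r* - 54 = 0
Step 4: r* = 54/2 = 27 (the number of bidders n = 2 does not enter)

27


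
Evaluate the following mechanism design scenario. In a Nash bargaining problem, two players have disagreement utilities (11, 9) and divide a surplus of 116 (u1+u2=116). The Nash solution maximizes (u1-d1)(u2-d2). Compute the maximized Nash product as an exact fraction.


Step 1: The Nash solution splits surplus symmetrically above the disagreement point
Step 2: u1 = (total + d1 - d2)/2 = (116 + 11 - 9)/2 = 59
Step 3: u2 = (total - d1 + d2)/2 = (116 - 11 + 9)/2 = 57
Step 4: Nash product = (59 - 11) * (57 - 9)
Step 5: = 48 * 48 = 2304

2304


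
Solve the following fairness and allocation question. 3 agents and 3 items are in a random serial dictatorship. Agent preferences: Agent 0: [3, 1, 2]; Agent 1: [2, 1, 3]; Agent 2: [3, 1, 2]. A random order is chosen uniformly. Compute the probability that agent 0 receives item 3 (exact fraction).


Step 1: Agent 0 wants item 3
Step 2: There are 6 possible orderings of agents
Step 3: In 3 orderings, agent 0 gets item 3
Step 4: Probability = 3/6 = 1/2

1/2


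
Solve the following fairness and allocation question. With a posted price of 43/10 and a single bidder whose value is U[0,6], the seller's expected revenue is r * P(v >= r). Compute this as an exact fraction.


Step 1: Posted price r = 43/10, value support [0,6]
Step 2: P(v >= r) = (6 - 43/10)/6 = 17/60
Step 3: Expected revenue = r * P(v >= r) = 43/10 * 17/60
Step 4: Revenue = 731/600

731/600


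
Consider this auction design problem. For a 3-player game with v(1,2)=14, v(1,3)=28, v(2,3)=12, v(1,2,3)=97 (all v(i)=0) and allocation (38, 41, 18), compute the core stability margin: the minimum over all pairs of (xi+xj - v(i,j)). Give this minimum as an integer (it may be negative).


Step 1: Slack for coalition (1,2): x1+x2 - v12 = 79 - 14 = 65
Step 2: Slack for coalition (1,3): x1+x3 - v13 = 56 - 28 = 28
Step 3: Slack for coalition (2,3): x2+x3 - v23 = 59 - 12 = 47
Step 4: Minimum slack = min(65, 28, 47) = 28, attained by (1,3); no pair can gain by deviating, so the allocation is in the core

28
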